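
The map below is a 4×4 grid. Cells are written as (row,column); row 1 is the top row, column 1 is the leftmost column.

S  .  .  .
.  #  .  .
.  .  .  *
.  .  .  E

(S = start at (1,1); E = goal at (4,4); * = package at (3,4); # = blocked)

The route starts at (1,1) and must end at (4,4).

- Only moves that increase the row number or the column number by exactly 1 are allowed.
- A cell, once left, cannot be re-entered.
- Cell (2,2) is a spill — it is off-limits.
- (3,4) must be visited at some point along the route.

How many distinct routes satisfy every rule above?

A right/down-only route from (1,1) to (4,4) makes exactly 3 down-moves and 3 right-moves in some order.
With no other constraints that would be C(6,3) = 20 routes.
Split at (3,4) and multiply the segment counts (each segment already excludes blocked cells): (1,1)→(3,4): 4; (3,4)→(4,4): 1; product = 4.
That gives 4 routes.

4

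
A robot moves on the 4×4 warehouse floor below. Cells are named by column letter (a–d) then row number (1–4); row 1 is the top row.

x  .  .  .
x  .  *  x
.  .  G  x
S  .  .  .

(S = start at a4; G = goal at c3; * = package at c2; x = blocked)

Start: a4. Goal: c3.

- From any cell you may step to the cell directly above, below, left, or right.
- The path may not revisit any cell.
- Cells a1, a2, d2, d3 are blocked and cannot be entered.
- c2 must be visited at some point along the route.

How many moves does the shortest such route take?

Any route passes through c2 somewhere between a4 and c3. Summing Manhattan distances along the two legs (a4 → c2 → c3) gives a lower bound of 4 + 1 = 5 moves.
A route of 5 moves achieves this: a4 → a3 → b3 → b2 → c2 → c3.
Since 5 matches the lower bound, it is optimal.

5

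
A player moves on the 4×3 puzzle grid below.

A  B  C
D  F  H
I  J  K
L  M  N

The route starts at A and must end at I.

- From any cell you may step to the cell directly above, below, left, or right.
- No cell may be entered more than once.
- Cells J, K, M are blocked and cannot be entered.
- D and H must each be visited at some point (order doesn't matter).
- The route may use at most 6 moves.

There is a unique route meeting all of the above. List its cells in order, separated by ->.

A -> B -> C -> H -> F -> D -> I

The 6-move cap with required stops at D, H leaves no slack for detours.
Route from A: 2× right (reaching C), down to H, 2× left (reaching D), down to I — 6 moves in all.
Check: all required cells visited; 6 ≤ 6 moves.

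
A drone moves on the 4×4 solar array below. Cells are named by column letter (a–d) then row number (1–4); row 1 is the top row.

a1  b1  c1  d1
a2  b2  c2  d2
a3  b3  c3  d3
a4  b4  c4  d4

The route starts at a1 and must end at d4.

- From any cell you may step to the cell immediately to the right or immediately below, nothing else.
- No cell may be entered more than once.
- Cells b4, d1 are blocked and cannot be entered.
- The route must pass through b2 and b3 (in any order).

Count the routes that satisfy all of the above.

4

A right/down-only route from a1 to d4 makes exactly 3 down-moves and 3 right-moves in some order.
With no other constraints that would be C(6,3) = 20 routes.
A monotone route can only reach the required cells in the order b2, b3, so split there and multiply the segment counts (each segment already excludes blocked cells): a1→b2: 2; b2→b3: 1; b3→d4: 2; product = 4.
That gives 4 routes.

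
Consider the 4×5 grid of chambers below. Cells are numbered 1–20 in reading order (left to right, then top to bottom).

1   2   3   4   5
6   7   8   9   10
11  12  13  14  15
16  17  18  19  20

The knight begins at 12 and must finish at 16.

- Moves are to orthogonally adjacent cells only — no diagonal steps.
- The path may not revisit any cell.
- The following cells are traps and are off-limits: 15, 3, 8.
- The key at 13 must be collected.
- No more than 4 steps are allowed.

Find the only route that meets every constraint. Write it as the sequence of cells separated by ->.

12 -> 13 -> 18 -> 17 -> 16

The 4-move cap with required stops at 13 leaves no slack for detours.
Route from 12: right to 13, down to 18, 2× left (reaching 16) — 4 moves in all.
Check: all required cells visited; 4 ≤ 4 moves.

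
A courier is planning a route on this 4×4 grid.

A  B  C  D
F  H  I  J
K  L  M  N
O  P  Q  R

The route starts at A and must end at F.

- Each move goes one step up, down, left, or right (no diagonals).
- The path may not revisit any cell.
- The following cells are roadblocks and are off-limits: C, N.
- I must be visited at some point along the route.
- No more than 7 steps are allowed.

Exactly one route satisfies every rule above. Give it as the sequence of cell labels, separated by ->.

A -> B -> H -> I -> M -> L -> K -> F

The budget equals the shortest possible length, so every move has to be on a shortest route through the required cells.
Route from A: right to B, down to H, right to I, down to M, 2× left (reaching K), up to F — 7 moves in all.
Check: all required cells visited; 7 ≤ 7 moves.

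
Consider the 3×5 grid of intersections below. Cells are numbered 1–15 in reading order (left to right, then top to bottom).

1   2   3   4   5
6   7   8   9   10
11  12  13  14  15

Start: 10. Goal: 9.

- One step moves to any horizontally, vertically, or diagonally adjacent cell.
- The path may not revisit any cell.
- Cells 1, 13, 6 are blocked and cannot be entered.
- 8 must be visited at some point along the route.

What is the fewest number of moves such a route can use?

Any route passes through 8 somewhere between 10 and 9. Summing Chebyshev distances along the two legs (10 → 8 → 9) gives a lower bound of 2 + 1 = 3 moves.
A route of 3 moves achieves this: 10 → 4 → 8 → 9.
Since 3 matches the lower bound, it is optimal.

3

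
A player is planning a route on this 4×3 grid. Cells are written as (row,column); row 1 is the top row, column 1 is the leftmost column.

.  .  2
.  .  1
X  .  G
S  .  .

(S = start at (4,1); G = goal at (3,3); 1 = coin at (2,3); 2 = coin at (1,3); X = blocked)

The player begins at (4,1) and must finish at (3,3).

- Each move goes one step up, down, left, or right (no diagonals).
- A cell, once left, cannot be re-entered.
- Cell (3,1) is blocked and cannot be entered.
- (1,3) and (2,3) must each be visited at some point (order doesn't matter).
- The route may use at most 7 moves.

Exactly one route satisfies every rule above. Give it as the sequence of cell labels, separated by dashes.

(4,1) - (4,2) - (3,2) - (2,2) - (1,2) - (1,3) - (2,3) - (3,3)

The budget equals the shortest possible length, so every move has to be on a shortest route through the required cells.
Route from (4,1): right 1 to (4,2), up 3 to (1,2), right 1 to (1,3), down 2 to (3,3) — 7 moves in all.
Check: all required cells visited; 7 ≤ 7 moves.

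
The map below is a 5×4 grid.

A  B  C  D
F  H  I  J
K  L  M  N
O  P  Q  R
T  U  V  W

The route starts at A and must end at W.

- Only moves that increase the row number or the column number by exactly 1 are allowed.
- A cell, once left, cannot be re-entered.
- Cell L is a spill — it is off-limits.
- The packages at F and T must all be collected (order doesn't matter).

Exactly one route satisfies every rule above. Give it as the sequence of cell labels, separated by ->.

A -> F -> K -> O -> T -> U -> V -> W

Moves only go right or down, so the column and row indices never decrease.
Route from A: down 4 to T, right 3 to W — 7 moves in all.
Check: all required cells visited.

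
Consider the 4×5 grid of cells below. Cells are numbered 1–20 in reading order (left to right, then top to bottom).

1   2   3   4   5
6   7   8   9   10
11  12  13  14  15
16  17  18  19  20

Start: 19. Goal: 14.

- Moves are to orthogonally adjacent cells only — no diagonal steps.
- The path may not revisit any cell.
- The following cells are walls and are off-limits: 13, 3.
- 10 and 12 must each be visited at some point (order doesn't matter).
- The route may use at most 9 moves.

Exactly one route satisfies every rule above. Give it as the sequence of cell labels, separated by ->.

Any route must reach 10 and 12 and still end at 14 within 9 moves, so the order of the required stops is forced.
Route from 19: left 2 to 17, up 2 to 7, right 3 to 10, down 1 to 15, left 1 to 14 — 9 moves in all.
Check: all required cells visited; 9 ≤ 9 moves.

19 -> 18 -> 17 -> 12 -> 7 -> 8 -> 9 -> 10 -> 15 -> 14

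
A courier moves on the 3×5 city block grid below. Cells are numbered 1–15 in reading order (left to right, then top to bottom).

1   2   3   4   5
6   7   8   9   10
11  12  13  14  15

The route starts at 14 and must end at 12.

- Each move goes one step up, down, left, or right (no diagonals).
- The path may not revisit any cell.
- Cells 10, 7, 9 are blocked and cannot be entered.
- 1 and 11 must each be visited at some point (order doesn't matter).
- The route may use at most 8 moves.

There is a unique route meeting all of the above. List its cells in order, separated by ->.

The budget equals the shortest possible length, so every move has to be on a shortest route through the required cells.
Route from 14: left to 13, 2× up (reaching 3), 2× left (reaching 1), 2× down (reaching 11), right to 12 — 8 moves in all.
Check: all required cells visited; 8 ≤ 8 moves.

14 -> 13 -> 8 -> 3 -> 2 -> 1 -> 6 -> 11 -> 12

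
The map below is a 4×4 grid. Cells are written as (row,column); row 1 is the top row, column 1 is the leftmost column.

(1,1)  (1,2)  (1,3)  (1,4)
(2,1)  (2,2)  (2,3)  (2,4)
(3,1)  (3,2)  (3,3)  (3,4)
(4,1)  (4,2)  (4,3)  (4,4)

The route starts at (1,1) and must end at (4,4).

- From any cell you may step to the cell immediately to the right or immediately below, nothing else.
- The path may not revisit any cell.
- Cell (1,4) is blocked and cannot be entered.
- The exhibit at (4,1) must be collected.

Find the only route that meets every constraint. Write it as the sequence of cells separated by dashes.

Moves only go right or down, so the column and row indices never decrease.
Route from (1,1): down 3 to (4,1), right 3 to (4,4) — 6 moves in all.
Check: all required cells visited.

(1,1) - (2,1) - (3,1) - (4,1) - (4,2) - (4,3) - (4,4)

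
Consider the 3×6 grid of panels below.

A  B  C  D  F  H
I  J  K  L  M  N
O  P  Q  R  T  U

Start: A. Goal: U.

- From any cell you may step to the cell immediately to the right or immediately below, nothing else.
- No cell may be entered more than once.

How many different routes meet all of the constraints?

21

A right/down-only route from A to U makes exactly 2 down-moves and 5 right-moves in some order.
With no other constraints that would be C(7,2) = 21 routes.
That gives 21 routes.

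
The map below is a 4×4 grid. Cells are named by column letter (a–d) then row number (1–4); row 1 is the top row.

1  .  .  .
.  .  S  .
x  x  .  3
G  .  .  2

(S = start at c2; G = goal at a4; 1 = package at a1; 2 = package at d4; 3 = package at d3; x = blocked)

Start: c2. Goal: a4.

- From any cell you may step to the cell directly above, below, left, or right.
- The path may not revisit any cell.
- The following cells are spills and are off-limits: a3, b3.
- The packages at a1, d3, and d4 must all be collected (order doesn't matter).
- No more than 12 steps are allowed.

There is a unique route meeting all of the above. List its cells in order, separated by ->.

The budget equals the shortest possible length, so every move has to be on a shortest route through the required cells.
Route from c2: left 2 to a2, up 1 to a1, right 3 to d1, down 3 to d4, left 3 to a4 — 12 moves in all.
Check: all required cells visited; 12 ≤ 12 moves.

c2 -> b2 -> a2 -> a1 -> b1 -> c1 -> d1 -> d2 -> d3 -> d4 -> c4 -> b4 -> a4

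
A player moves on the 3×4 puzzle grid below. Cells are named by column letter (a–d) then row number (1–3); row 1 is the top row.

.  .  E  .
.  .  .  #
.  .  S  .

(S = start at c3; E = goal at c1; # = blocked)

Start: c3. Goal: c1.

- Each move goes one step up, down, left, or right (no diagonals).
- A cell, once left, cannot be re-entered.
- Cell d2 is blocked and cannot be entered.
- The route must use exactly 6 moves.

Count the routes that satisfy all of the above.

5

Need simple routes of exactly 6 moves from c3 to c1 (Manhattan distance 2, so 2 moves are spent on a detour and 2 undoing it).
Enumerating: c3 c2 b2 a2 a1 b1 c1 | c3 b3 b2 a2 a1 b1 c1 | c3 b3 a3 a2 a1 b1 c1 | c3 b3 a3 a2 b2 b1 c1 | c3 b3 a3 a2 b2 c2 c1.
That gives 5 routes.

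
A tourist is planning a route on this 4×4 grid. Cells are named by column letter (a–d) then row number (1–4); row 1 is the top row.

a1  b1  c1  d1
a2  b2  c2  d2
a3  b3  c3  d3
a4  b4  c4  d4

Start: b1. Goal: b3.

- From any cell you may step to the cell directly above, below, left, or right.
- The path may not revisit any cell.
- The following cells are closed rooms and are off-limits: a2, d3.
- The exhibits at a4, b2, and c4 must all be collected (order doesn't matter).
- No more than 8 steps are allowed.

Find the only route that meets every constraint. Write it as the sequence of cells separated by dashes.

b1 - b2 - c2 - c3 - c4 - b4 - a4 - a3 - b3

Any route must reach a4, b2, and c4 and still end at b3 within 8 moves, so the order of the required stops is forced.
Route from b1: down to b2, right to c2, 2× down (reaching c4), 2× left (reaching a4), up to a3, right to b3 — 8 moves in all.
Check: all required cells visited; 8 ≤ 8 moves.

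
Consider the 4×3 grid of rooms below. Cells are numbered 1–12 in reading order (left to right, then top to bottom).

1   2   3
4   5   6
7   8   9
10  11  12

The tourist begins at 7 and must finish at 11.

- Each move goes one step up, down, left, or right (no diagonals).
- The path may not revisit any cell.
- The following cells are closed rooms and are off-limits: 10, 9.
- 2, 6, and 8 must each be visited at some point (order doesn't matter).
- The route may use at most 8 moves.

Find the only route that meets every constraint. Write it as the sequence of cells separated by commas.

Any route must reach 2, 6, and 8 and still end at 11 within 8 moves, so the order of the required stops is forced.
Route from 7: 2× up (reaching 1), 2× right (reaching 3), down to 6, left to 5, 2× down (reaching 11) — 8 moves in all.
Check: all required cells visited; 8 ≤ 8 moves.

7, 4, 1, 2, 3, 6, 5, 8, 11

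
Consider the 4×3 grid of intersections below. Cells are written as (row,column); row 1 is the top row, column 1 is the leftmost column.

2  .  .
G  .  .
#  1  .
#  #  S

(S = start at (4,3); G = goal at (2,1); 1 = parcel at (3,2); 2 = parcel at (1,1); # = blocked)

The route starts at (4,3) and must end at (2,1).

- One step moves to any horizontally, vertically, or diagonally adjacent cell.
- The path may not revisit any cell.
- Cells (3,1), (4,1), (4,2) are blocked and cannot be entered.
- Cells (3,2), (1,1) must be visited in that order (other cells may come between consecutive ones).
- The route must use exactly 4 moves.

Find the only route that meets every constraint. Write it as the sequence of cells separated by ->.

The waypoints must appear in the order (3,2), (1,1), with no cell reused.
Route from (4,3): up-left 1 to (3,2), up 1 to (2,2), up-left 1 to (1,1), down 1 to (2,1) — 4 moves in all.
Check: order respected (1 at step 1, 2 at step 3); 4 moves as required.

(4,3) -> (3,2) -> (2,2) -> (1,1) -> (2,1)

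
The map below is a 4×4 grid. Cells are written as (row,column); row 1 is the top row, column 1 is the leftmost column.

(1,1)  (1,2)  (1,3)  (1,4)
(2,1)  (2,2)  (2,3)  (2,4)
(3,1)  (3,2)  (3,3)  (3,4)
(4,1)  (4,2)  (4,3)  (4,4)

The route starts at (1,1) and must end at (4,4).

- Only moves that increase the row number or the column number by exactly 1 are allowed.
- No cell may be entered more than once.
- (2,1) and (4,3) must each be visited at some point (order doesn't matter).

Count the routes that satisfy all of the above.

6

A right/down-only route from (1,1) to (4,4) makes exactly 3 down-moves and 3 right-moves in some order.
With no other constraints that would be C(6,3) = 20 routes.
A monotone route can only reach the required cells in the order (2,1), (4,3), so split there and multiply the segment counts: (1,1)→(2,1): 1; (2,1)→(4,3): 6; (4,3)→(4,4): 1; product = 6.
That gives 6 routes.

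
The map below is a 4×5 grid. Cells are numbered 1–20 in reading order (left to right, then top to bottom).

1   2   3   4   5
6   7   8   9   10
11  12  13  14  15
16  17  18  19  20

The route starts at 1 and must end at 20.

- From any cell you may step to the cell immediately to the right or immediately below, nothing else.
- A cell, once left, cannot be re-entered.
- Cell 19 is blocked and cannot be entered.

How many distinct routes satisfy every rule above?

A right/down-only route from 1 to 20 makes exactly 3 down-moves and 4 right-moves in some order.
With no other constraints that would be C(7,3) = 35 routes.
Subtract routes through each blocked cell (inclusion–exclusion for overlaps): − through 19: 20 → 15.
That gives 15 routes.

15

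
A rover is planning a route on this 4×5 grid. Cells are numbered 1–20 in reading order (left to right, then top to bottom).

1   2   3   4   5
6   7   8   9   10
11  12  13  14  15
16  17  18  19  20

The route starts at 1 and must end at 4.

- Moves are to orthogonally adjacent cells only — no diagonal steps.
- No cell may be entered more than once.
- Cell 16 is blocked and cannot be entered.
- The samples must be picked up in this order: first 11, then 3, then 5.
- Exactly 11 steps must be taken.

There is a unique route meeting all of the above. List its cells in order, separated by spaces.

The waypoints must appear in the order 11, 3, 5, with no cell reused.
Route from 1: down 2 to 11, right 1 to 12, up 2 to 2, right 1 to 3, down 1 to 8, right 2 to 10, up 1 to 5, left 1 to 4 — 11 moves in all.
Check: order respected (11 at step 2, 3 at step 6, 5 at step 10); 11 moves as required.

1 6 11 12 7 2 3 8 9 10 5 4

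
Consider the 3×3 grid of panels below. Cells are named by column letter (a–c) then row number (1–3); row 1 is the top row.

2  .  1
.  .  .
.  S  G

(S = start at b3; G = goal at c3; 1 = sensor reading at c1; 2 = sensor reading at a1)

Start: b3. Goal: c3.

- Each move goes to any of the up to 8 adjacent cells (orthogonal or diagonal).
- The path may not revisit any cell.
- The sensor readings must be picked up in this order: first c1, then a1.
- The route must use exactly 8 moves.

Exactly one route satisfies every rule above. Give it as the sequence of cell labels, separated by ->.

b3 -> c2 -> c1 -> b1 -> a1 -> a2 -> a3 -> b2 -> c3

The waypoints must appear in the order c1, a1, with no cell reused.
Route from b3: up-right to c2, up to c1, 2× left (reaching a1), 2× down (reaching a3), up-right to b2, down-right to c3 — 8 moves in all.
Check: order respected (1 at step 2, 2 at step 4); 8 moves as required.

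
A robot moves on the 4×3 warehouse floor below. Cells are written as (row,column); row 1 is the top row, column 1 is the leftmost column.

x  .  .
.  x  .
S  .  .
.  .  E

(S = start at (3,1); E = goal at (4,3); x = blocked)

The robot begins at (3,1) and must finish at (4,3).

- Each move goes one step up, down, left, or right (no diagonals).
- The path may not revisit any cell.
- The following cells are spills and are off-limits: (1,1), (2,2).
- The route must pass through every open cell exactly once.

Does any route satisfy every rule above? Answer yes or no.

Cell (1,2) has only one open neighbour but is neither the start nor the goal, so a Hamiltonian route would have to both enter and leave it through the same neighbour — impossible without revisiting.

no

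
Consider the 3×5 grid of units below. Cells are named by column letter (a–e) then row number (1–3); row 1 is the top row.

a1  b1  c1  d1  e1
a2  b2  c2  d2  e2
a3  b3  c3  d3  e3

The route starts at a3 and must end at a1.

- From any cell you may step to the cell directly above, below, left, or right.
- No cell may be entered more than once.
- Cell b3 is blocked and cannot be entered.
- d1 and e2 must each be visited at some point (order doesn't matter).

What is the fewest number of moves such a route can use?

10

Any route passes through d1 and e2 in some order between a3 and a1. Summing Manhattan distances along each leg and taking the cheapest ordering (a3 → e2 → d1 → a1) gives a lower bound of 5 + 2 + 3 = 10 moves.
A route of 10 moves achieves this: a3 → a2 → b2 → c2 → d2 → e2 → e1 → d1 → c1 → b1 → a1.
Since 10 matches the lower bound, it is optimal.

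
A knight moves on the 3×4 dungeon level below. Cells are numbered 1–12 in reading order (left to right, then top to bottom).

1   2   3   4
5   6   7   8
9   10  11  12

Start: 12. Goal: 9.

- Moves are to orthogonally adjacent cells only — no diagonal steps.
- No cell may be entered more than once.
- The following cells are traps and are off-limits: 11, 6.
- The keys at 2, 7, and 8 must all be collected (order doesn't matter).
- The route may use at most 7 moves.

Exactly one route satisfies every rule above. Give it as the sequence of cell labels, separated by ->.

12 -> 8 -> 7 -> 3 -> 2 -> 1 -> 5 -> 9

Any route must reach 2, 7, and 8 and still end at 9 within 7 moves, so the order of the required stops is forced.
Route from 12: up to 8, left to 7, up to 3, 2× left (reaching 1), 2× down (reaching 9) — 7 moves in all.
Check: all required cells visited; 7 ≤ 7 moves.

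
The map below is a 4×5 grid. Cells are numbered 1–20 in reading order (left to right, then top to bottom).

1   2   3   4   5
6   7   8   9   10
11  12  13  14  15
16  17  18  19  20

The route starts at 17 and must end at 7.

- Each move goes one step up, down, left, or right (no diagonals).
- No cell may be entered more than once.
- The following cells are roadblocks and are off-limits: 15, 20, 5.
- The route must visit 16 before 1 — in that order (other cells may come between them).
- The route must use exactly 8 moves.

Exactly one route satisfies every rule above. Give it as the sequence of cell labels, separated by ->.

17 -> 16 -> 11 -> 6 -> 1 -> 2 -> 3 -> 8 -> 7

The waypoints must appear in the order 16, 1, with no cell reused.
Route from 17: left to 16, 3× up (reaching 1), 2× right (reaching 3), down to 8, left to 7 — 8 moves in all.
Check: order respected (16 at step 1, 1 at step 4); 8 moves as required.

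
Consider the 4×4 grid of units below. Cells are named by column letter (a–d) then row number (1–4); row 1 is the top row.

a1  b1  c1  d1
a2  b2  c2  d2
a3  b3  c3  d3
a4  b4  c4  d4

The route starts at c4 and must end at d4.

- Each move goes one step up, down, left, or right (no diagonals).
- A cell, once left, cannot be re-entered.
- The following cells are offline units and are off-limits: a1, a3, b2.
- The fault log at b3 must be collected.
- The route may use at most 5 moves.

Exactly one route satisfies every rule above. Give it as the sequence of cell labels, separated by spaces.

c4 b4 b3 c3 d3 d4

Any route must reach b3 and still end at d4 within 5 moves, so the order of the required stops is forced.
Route from c4: left 1 to b4, up 1 to b3, right 2 to d3, down 1 to d4 — 5 moves in all.
Check: all required cells visited; 5 ≤ 5 moves.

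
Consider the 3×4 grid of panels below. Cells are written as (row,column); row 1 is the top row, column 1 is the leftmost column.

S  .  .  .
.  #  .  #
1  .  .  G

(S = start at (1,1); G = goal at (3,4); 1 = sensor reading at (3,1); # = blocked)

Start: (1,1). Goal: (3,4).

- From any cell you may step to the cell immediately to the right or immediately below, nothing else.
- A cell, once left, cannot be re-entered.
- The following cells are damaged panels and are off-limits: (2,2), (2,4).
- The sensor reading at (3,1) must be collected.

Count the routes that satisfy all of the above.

1

A right/down-only route from (1,1) to (3,4) makes exactly 2 down-moves and 3 right-moves in some order.
With no other constraints that would be C(5,2) = 10 routes.
Split at (3,1) and multiply the segment counts (each segment already excludes blocked cells): (1,1)→(3,1): 1; (3,1)→(3,4): 1; product = 1.
That gives 1 route.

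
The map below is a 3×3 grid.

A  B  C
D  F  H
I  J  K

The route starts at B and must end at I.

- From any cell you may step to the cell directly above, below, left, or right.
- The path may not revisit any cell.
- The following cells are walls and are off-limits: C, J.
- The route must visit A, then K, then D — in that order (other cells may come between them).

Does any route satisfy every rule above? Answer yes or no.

K must be visited but has only one open neighbour (H), and it is neither the start nor the goal — the route would have to enter and leave through H, re-entering it.

no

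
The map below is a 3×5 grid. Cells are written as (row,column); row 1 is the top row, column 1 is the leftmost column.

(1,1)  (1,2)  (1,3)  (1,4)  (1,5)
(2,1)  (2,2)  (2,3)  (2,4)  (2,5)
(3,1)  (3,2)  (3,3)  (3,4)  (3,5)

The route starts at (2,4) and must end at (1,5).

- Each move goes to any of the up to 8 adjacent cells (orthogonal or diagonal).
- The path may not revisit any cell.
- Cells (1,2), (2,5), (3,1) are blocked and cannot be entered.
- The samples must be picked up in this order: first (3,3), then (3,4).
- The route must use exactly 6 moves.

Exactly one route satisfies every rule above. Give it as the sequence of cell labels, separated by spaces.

(2,4) (3,3) (3,4) (2,3) (1,3) (1,4) (1,5)

The waypoints must appear in the order (3,3), (3,4), with no cell reused.
Route from (2,4): down-left 1 to (3,3), right 1 to (3,4), up-left 1 to (2,3), up 1 to (1,3), right 2 to (1,5) — 6 moves in all.
Check: order respected ((3,3) at step 1, (3,4) at step 2); 6 moves as required.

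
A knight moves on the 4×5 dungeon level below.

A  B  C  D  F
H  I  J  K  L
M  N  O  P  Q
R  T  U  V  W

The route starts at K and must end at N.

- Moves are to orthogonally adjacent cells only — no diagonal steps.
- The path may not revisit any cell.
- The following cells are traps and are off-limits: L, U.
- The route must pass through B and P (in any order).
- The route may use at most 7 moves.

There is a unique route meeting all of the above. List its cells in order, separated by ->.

K -> P -> O -> J -> C -> B -> I -> N

The budget equals the shortest possible length, so every move has to be on a shortest route through the required cells.
Route from K: down to P, left to O, 2× up (reaching C), left to B, 2× down (reaching N) — 7 moves in all.
Check: all required cells visited; 7 ≤ 7 moves.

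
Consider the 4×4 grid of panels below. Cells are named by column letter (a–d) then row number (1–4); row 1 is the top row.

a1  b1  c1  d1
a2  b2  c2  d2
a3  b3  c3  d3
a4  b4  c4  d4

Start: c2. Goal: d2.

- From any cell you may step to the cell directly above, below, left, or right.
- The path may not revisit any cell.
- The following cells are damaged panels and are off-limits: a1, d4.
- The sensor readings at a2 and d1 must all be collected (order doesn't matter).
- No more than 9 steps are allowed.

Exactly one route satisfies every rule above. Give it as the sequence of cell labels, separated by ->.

c2 -> c3 -> b3 -> a3 -> a2 -> b2 -> b1 -> c1 -> d1 -> d2

The 9-move cap with required stops at a2, d1 leaves no slack for detours.
Route from c2: down 1 to c3, left 2 to a3, up 1 to a2, right 1 to b2, up 1 to b1, right 2 to d1, down 1 to d2 — 9 moves in all.
Check: all required cells visited; 9 ≤ 9 moves.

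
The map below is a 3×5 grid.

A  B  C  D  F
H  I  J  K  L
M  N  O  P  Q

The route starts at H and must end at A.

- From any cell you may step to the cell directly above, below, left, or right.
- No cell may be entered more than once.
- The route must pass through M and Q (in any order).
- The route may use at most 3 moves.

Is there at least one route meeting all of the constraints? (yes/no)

no

Even ignoring the no-revisit rule, getting from H to A, taking the cheapest ordering H → Q → M → A needs at least 5 + 4 + 2 = 11 moves (Manhattan distance per leg), which exceeds the 3-move limit.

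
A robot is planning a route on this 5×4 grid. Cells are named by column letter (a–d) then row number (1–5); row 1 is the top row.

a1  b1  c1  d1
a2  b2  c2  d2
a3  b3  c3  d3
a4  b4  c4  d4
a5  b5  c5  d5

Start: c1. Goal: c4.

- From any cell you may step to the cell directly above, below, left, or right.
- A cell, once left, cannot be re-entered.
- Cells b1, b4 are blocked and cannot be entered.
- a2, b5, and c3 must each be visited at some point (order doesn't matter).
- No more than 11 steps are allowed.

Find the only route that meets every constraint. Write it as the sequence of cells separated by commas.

Any route must reach a2, b5, and c3 and still end at c4 within 11 moves, so the order of the required stops is forced.
Route from c1: down 2 to c3, left 1 to b3, up 1 to b2, left 1 to a2, down 3 to a5, right 2 to c5, up 1 to c4 — 11 moves in all.
Check: all required cells visited; 11 ≤ 11 moves.

c1, c2, c3, b3, b2, a2, a3, a4, a5, b5, c5, c4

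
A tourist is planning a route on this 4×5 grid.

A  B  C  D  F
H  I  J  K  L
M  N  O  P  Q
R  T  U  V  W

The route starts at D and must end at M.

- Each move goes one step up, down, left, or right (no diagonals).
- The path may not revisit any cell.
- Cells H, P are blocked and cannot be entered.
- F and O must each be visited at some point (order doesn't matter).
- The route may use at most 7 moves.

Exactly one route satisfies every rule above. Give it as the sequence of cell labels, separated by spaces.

The budget equals the shortest possible length, so every move has to be on a shortest route through the required cells.
Route from D: right to F, down to L, 2× left (reaching J), down to O, 2× left (reaching M) — 7 moves in all.
Check: all required cells visited; 7 ≤ 7 moves.

D F L K J O N M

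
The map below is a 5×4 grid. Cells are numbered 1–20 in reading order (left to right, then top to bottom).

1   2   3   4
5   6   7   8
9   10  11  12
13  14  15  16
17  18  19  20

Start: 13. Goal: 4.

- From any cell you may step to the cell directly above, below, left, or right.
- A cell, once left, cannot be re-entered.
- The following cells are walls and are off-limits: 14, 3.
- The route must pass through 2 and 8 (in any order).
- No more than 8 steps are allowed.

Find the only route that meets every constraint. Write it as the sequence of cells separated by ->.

Any route must reach 2 and 8 and still end at 4 within 8 moves, so the order of the required stops is forced.
Route from 13: 3× up (reaching 1), right to 2, down to 6, 2× right (reaching 8), up to 4 — 8 moves in all.
Check: all required cells visited; 8 ≤ 8 moves.

13 -> 9 -> 5 -> 1 -> 2 -> 6 -> 7 -> 8 -> 4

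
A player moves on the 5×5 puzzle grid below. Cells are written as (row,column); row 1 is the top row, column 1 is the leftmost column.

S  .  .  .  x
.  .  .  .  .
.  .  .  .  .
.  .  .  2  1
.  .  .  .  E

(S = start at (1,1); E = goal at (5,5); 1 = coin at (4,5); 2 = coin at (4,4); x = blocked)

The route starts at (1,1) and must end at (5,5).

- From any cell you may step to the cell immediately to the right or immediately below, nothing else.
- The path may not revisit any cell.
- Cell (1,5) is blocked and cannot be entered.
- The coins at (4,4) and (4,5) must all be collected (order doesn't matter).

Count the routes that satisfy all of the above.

A right/down-only route from (1,1) to (5,5) makes exactly 4 down-moves and 4 right-moves in some order.
With no other constraints that would be C(8,4) = 70 routes.
A monotone route can only reach the required cells in the order (4,4), (4,5), so split there and multiply the segment counts (each segment already excludes blocked cells): (1,1)→(4,4): 20; (4,4)→(4,5): 1; (4,5)→(5,5): 1; product = 20.
That gives 20 routes.

20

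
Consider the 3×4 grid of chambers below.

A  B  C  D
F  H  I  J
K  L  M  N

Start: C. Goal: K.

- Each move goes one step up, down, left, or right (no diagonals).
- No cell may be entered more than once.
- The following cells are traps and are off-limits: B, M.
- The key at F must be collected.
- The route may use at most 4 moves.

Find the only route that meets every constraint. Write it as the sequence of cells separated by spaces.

The 4-move cap with required stops at F leaves no slack for detours.
Route from C: down 1 to I, left 2 to F, down 1 to K — 4 moves in all.
Check: all required cells visited; 4 ≤ 4 moves.

C I H F K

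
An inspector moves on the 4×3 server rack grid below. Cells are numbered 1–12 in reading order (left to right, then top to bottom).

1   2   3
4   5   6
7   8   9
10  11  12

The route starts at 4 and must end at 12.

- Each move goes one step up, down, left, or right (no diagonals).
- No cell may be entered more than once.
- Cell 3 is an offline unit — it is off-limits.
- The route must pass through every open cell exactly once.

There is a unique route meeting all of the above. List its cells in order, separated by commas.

Need to visit all 11 open cells exactly once, starting at 4 and ending at 12.
Cell 10 has only two open neighbours (7 and 11), so the path must pass straight through it: one of those is the cell it's entered from and the other is where it exits.
Route from 4: up to 1, right to 2, down to 5, right to 6, down to 9, 2× left (reaching 7), down to 10, 2× right (reaching 12) — 10 moves in all.
Check: all 11 open cells covered.

4, 1, 2, 5, 6, 9, 8, 7, 10, 11, 12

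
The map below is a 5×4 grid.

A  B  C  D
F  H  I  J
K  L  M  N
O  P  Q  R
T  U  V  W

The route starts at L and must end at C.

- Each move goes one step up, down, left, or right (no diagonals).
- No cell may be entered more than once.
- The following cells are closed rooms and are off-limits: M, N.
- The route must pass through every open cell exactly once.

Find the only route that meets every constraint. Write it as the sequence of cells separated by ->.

L -> P -> Q -> R -> W -> V -> U -> T -> O -> K -> F -> A -> B -> H -> I -> J -> D -> C

Need to visit all 18 open cells exactly once, starting at L and ending at C.
Cell D has only two open neighbours (J and C), so the path must pass straight through it: one of those is the cell it's entered from and the other is where it exits.
Route from L: down 1 to P, right 2 to R, down 1 to W, left 3 to T, up 4 to A, right 1 to B, down 1 to H, right 2 to J, up 1 to D, left 1 to C — 17 moves in all.
Check: all 18 open cells covered.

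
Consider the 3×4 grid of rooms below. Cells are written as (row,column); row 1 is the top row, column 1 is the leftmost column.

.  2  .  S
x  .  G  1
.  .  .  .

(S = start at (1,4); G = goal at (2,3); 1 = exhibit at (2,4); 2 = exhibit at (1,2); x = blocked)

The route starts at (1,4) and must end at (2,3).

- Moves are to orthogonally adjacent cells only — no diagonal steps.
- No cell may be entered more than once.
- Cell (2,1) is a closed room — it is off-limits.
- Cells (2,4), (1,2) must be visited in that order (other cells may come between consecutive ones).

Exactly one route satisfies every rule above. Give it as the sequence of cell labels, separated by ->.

The waypoints must appear in the order (2,4), (1,2), with no cell reused.
Route from (1,4): 2× down (reaching (3,4)), 2× left (reaching (3,2)), 2× up (reaching (1,2)), right to (1,3), down to (2,3) — 8 moves in all.
Check: order respected (1 at step 1, 2 at step 6).

(1,4) -> (2,4) -> (3,4) -> (3,3) -> (3,2) -> (2,2) -> (1,2) -> (1,3) -> (2,3)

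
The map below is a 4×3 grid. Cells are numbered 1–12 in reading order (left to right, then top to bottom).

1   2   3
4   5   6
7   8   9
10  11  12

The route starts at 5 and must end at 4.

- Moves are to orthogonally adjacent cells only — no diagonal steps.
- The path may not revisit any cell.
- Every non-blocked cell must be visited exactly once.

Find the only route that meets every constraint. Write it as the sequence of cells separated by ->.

5 -> 8 -> 7 -> 10 -> 11 -> 12 -> 9 -> 6 -> 3 -> 2 -> 1 -> 4

Need to visit all 12 open cells exactly once, starting at 5 and ending at 4.
Route from 5: down 1 to 8, left 1 to 7, down 1 to 10, right 2 to 12, up 3 to 3, left 2 to 1, down 1 to 4 — 11 moves in all.
Check: all 12 open cells covered.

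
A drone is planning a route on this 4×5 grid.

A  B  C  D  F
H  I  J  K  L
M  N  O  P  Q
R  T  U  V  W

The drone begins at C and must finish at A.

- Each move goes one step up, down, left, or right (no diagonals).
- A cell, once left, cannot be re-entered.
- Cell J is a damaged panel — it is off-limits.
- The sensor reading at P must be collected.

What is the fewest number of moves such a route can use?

8

Any route passes through P somewhere between C and A. Summing Manhattan distances along the two legs (C → P → A) gives a lower bound of 3 + 5 = 8 moves.
A route of 8 moves achieves this: C → D → K → P → O → N → I → B → A.
Since 8 matches the lower bound, it is optimal.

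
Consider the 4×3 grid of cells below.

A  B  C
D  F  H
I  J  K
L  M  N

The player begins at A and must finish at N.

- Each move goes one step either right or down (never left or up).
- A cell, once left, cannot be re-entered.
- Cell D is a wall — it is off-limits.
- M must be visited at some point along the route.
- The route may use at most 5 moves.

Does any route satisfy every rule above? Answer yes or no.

One route that works: A → B → F → J → M → N.

yes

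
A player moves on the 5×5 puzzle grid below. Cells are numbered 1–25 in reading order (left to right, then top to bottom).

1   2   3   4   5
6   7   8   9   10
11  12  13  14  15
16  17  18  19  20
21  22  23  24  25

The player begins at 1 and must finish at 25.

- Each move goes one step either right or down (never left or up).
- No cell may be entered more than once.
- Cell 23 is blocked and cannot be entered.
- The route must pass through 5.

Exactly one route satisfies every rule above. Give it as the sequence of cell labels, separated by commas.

1, 2, 3, 4, 5, 10, 15, 20, 25

Moves only go right or down, so the column and row indices never decrease.
Route from 1: 4× right (reaching 5), 4× down (reaching 25) — 8 moves in all.
Check: all required cells visited.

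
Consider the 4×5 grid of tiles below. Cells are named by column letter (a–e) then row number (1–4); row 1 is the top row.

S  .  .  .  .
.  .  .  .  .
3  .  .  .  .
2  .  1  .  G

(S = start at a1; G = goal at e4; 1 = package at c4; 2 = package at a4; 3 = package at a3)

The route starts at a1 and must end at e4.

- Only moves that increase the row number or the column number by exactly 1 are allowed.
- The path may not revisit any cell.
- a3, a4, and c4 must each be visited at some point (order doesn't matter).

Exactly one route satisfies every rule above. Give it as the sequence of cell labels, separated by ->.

Moves only go right or down, so the column and row indices never decrease.
Route from a1: 3× down (reaching a4), 4× right (reaching e4) — 7 moves in all.
Check: all required cells visited.

a1 -> a2 -> a3 -> a4 -> b4 -> c4 -> d4 -> e4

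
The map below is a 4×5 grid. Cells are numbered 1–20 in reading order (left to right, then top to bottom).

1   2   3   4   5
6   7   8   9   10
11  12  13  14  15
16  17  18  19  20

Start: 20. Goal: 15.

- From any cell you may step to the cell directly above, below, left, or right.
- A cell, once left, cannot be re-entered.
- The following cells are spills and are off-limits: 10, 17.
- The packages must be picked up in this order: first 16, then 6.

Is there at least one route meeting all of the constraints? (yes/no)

16 must be visited but has only one open neighbour (11), and it is neither the start nor the goal — the route would have to enter and leave through 11, re-entering it.

no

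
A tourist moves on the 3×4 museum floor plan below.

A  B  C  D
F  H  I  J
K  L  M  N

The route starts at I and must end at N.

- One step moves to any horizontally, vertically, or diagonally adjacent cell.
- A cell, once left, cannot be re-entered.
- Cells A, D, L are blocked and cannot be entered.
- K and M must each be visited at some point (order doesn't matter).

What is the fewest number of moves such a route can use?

6

Any route passes through K and M in some order between I and N. Summing Chebyshev distances along each leg and taking the cheapest ordering (I → K → M → N) gives a lower bound of 2 + 2 + 1 = 5 moves.
The shortest route satisfying every rule uses 6 moves: I → B → F → K → H → M → N.
The no-revisit rule (legs can't share cells) pushes the minimum above the 5-move bound; an exhaustive check rules out every length from 5 to 5, leaving 6 as the minimum.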